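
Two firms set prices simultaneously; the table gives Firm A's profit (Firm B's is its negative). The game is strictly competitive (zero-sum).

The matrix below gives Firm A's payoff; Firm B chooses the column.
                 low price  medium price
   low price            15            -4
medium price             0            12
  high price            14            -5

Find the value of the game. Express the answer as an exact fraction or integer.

Row high price is strictly dominated by row low price, so Firm A never plays it.
The remaining 2×2 game on (low price, medium price) × (low price, medium price) has no saddle point. Let Firm A play low price with probability p; indifference gives 15p = −4p + 12(1−p), so p = 12/31.
Similarly Firm B's optimal q on low price is 16/31, and the value is 15·(16/31) + (-4)·(15/31) = 180/31.

180/31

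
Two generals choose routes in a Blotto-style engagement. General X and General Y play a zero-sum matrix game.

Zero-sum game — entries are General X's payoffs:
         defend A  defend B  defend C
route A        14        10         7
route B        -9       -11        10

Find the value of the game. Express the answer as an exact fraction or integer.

Column defend A is strictly dominated by defend B for General Y (it gives General X more in every row).
The remaining 2×2 game on (route A, route B) × (defend B, defend C) has no saddle point. Let General X play route A with probability p; indifference gives 10p − 11(1−p) = 7p + 10(1−p), so p = 7/8.
Similarly General Y's optimal q on defend B is 1/8, and the value is 10·(1/8) + (7)·(7/8) = 59/8.

59/8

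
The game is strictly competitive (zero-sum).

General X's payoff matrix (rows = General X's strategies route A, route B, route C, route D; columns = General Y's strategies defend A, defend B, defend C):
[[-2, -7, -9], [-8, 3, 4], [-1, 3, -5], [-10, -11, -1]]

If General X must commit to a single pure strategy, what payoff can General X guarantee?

-5

The worst-case payoff for each row is route A: -9, route B: -8, route C: -5, route D: -11.
The best of these is -5.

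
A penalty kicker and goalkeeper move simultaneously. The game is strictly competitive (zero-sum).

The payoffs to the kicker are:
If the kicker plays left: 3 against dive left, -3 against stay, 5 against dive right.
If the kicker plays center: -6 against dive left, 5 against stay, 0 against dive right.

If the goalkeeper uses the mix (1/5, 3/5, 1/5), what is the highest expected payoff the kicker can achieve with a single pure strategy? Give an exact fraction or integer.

left: (3)·(1/5) + (-3)·(3/5) + (5)·(1/5) = -1/5.
center: (-6)·(1/5) + (5)·(3/5) + (0)·(1/5) = 9/5.
The best pure response is center with expected payoff 9/5.

9/5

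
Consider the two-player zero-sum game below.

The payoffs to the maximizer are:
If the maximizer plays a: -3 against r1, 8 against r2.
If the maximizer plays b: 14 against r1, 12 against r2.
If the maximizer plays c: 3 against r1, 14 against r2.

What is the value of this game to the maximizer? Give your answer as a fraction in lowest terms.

160/13

Row a is strictly dominated by row c, so the maximizer never plays it.
The remaining 2×2 game on (b, c) × (r1, r2) has no saddle point. Let the maximizer play b with probability p; indifference gives 14p + 3(1−p) = 12p + 14(1−p), so p = 11/13.
Similarly the minimizer's optimal q on r1 is 2/13, and the value is 14·(2/13) + (12)·(11/13) = 160/13.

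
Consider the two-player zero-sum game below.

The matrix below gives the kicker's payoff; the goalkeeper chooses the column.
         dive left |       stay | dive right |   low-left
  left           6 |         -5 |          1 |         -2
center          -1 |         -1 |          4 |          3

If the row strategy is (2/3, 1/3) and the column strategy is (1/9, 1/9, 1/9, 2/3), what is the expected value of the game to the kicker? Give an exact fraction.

Against (1/9, 1/9, 1/9, 2/3), each row's expected payoff is left: -10/9; center: 20/9.
Taking the (2/3, 1/3)-weighted average: (2/3)·(-10/9) + (1/3)·(20/9) = 0.

0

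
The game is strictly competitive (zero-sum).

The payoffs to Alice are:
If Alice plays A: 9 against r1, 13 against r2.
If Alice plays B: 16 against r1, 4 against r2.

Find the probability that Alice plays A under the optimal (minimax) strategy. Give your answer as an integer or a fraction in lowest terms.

3/4

Row minima are 9 and 4, so Alice's maximin is 9; column maxima are 16 and 13, so Bob's minimax is 13. These differ, so the equilibrium is in mixed strategies.
Let Alice play A with probability p. Bob is indifferent when 9p + 16(1−p) = 13p + 4(1−p), giving p = 3/4.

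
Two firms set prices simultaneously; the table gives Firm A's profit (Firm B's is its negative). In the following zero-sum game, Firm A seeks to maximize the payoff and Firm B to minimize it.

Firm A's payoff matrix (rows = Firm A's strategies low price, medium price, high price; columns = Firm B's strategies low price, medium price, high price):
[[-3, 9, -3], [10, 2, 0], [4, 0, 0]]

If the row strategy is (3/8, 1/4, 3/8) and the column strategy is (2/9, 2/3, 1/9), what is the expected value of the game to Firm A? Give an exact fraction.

223/72

Against (2/9, 2/3, 1/9), each row's expected payoff is low price: 5; medium price: 32/9; high price: 8/9.
Taking the (3/8, 1/4, 3/8)-weighted average: (3/8)·(5) + (1/4)·(32/9) + (3/8)·(8/9) = 223/72.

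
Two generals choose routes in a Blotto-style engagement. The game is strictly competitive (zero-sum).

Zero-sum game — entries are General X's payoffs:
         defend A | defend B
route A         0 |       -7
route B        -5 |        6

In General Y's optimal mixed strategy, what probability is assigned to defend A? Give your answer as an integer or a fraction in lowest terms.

Row minima are -7 and -5, so General X's maximin is -5; column maxima are 0 and 6, so General Y's minimax is 0. These differ, so the equilibrium is in mixed strategies.
Let General Y play defend A with probability q. General X is indifferent when −7(1−q) = −5q + 6(1−q), giving q = 13/18.

13/18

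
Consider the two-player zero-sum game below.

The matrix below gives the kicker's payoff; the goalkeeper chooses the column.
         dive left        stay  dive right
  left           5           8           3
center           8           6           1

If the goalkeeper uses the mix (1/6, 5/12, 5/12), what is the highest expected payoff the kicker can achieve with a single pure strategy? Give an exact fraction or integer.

left: (5)·(1/6) + (8)·(5/12) + (3)·(5/12) = 65/12.
center: (8)·(1/6) + (6)·(5/12) + (1)·(5/12) = 17/4.
The best pure response is left with expected payoff 65/12.

65/12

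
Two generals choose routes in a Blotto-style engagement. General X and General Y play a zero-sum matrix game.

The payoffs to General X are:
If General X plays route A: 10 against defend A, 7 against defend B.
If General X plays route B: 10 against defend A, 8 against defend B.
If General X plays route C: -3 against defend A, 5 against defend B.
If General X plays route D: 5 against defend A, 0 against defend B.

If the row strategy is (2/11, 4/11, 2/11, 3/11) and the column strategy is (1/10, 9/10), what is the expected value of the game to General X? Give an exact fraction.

573/110

Against (1/10, 9/10), each row's expected payoff is route A: 73/10; route B: 41/5; route C: 21/5; route D: 1/2.
Taking the (2/11, 4/11, 2/11, 3/11)-weighted average: (2/11)·(73/10) + (4/11)·(41/5) + (2/11)·(21/5) + (3/11)·(1/2) = 573/110.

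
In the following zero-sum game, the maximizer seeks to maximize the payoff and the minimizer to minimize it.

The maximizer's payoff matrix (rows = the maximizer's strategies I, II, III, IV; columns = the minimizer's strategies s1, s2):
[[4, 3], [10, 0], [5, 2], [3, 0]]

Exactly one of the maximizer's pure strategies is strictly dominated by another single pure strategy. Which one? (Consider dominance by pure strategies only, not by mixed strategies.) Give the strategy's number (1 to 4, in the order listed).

Compare IV with I: 4 > 3, 3 > 0.
So I strictly dominates IV for the maximizer; IV is strictly dominated.

4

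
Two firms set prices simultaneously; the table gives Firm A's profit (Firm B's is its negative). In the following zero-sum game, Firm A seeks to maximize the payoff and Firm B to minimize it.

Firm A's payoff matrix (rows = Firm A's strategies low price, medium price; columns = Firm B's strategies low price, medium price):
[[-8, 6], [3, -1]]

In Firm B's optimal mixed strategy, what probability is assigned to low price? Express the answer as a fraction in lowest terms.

7/18

Row minima are -8 and -1, so Firm A's maximin is -1; column maxima are 3 and 6, so Firm B's minimax is 3. These differ, so the equilibrium is in mixed strategies.
Let Firm B play low price with probability q. Firm A is indifferent when −8q + 6(1−q) = 3q − (1−q), giving q = 7/18.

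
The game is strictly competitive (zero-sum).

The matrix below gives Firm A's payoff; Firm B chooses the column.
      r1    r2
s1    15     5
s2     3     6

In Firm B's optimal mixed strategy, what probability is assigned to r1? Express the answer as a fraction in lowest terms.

Row minima are 5 and 3, so Firm A's maximin is 5; column maxima are 15 and 6, so Firm B's minimax is 6. These differ, so the equilibrium is in mixed strategies.
Let Firm B play r1 with probability q. Firm A is indifferent when 15q + 5(1−q) = 3q + 6(1−q), giving q = 1/13.

1/13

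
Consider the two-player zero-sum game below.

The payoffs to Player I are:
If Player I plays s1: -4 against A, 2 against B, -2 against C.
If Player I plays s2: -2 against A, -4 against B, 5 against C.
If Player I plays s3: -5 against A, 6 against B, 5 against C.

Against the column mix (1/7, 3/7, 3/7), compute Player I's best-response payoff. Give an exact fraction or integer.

4

s1: (-4)·(1/7) + (2)·(3/7) + (-2)·(3/7) = -4/7.
s2: (-2)·(1/7) + (-4)·(3/7) + (5)·(3/7) = 1/7.
s3: (-5)·(1/7) + (6)·(3/7) + (5)·(3/7) = 4.
The best pure response is s3 with expected payoff 4.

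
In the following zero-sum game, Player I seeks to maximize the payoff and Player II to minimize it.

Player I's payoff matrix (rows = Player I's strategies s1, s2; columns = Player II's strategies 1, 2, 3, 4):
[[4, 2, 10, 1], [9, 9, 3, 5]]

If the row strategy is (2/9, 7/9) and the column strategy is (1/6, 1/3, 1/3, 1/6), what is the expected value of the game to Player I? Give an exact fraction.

Against (1/6, 1/3, 1/3, 1/6), each row's expected payoff is s1: 29/6; s2: 19/3.
Taking the (2/9, 7/9)-weighted average: (2/9)·(29/6) + (7/9)·(19/3) = 6.

6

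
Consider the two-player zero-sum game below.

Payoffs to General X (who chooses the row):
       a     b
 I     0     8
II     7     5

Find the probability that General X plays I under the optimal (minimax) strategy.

Row minima are 0 and 5, so General X's maximin is 5; column maxima are 7 and 8, so General Y's minimax is 7. These differ, so the equilibrium is in mixed strategies.
Let General X play I with probability p. General Y is indifferent when 7(1−p) = 8p + 5(1−p), giving p = 1/5.

1/5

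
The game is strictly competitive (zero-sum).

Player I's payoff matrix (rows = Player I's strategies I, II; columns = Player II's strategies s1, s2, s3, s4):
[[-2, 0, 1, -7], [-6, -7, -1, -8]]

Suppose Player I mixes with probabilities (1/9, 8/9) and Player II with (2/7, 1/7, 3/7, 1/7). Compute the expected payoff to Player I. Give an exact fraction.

-248/63

Against (2/7, 1/7, 3/7, 1/7), each row's expected payoff is I: -8/7; II: -30/7.
Taking the (1/9, 8/9)-weighted average: (1/9)·(-8/7) + (8/9)·(-30/7) = -248/63.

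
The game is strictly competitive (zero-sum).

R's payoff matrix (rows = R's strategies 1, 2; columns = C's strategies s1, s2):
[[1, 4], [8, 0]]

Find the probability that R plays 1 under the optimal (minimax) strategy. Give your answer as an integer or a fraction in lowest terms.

Row minima are 1 and 0, so R's maximin is 1; column maxima are 8 and 4, so C's minimax is 4. These differ, so the equilibrium is in mixed strategies.
Let R play 1 with probability p. C is indifferent when p + 8(1−p) = 4p, giving p = 8/11.

8/11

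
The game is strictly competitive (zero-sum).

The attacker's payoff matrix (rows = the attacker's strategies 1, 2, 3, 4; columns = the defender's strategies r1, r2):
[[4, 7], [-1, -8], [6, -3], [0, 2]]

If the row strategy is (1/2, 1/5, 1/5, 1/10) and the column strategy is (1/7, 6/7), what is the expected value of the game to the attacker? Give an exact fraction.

Against (1/7, 6/7), each row's expected payoff is 1: 46/7; 2: -7; 3: -12/7; 4: 12/7.
Taking the (1/2, 1/5, 1/5, 1/10)-weighted average: (1/2)·(46/7) + (1/5)·(-7) + (1/5)·(-12/7) + (1/10)·(12/7) = 12/7.

12/7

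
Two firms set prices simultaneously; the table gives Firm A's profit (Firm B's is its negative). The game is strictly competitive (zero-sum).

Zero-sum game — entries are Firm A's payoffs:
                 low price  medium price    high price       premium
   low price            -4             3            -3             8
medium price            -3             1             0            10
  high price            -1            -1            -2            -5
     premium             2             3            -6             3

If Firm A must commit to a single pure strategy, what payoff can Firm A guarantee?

The worst-case payoff for each row is low price: -4, medium price: -3, high price: -5, premium: -6.
The best of these is -3.

-3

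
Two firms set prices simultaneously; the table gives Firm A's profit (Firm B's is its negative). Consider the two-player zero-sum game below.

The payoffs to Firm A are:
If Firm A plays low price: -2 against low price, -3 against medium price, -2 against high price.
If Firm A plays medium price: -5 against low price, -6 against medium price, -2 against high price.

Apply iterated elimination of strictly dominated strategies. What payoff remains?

-3

Column low price is strictly dominated by medium price for Firm B (-3<-2, -6<-5); eliminate low price.
Column high price is strictly dominated by medium price for Firm B (-3<-2, -6<-2); eliminate high price.
Row medium price is strictly dominated by row low price (-3>-6); eliminate medium price.
Only (low price, medium price) remains, with payoff -3.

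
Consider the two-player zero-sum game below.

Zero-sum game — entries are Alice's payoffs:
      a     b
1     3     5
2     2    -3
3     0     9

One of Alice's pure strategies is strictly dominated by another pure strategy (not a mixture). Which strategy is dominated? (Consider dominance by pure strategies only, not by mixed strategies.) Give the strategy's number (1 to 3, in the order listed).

Compare 2 with 1: 3 > 2, 5 > -3.
So 1 strictly dominates 2 for Alice; 2 is strictly dominated.

2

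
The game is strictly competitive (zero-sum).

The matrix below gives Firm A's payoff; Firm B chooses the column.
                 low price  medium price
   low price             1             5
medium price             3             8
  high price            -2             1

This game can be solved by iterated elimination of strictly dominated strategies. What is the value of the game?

3

Row low price is strictly dominated by row medium price (3>1, 8>5); eliminate low price.
Column medium price is strictly dominated by low price for Firm B (3<8, -2<1); eliminate medium price.
Row high price is strictly dominated by row medium price (3>-2); eliminate high price.
Only (medium price, low price) remains, with payoff 3.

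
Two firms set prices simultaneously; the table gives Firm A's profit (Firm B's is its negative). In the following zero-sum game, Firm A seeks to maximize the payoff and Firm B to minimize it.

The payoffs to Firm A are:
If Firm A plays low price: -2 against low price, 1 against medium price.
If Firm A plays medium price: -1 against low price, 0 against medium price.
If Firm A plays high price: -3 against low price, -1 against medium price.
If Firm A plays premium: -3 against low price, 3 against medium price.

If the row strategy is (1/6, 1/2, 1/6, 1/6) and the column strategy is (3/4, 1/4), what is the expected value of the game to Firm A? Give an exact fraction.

-5/4

Against (3/4, 1/4), each row's expected payoff is low price: -5/4; medium price: -3/4; high price: -5/2; premium: -3/2.
Taking the (1/6, 1/2, 1/6, 1/6)-weighted average: (1/6)·(-5/4) + (1/2)·(-3/4) + (1/6)·(-5/2) + (1/6)·(-3/2) = -5/4.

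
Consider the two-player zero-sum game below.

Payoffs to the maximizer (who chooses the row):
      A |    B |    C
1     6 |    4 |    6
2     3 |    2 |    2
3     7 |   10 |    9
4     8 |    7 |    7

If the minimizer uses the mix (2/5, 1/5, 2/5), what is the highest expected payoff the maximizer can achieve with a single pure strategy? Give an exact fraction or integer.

42/5

1: (6)·(2/5) + (4)·(1/5) + (6)·(2/5) = 28/5.
2: (3)·(2/5) + (2)·(1/5) + (2)·(2/5) = 12/5.
3: (7)·(2/5) + (10)·(1/5) + (9)·(2/5) = 42/5.
4: (8)·(2/5) + (7)·(1/5) + (7)·(2/5) = 37/5.
The best pure response is 3 with expected payoff 42/5.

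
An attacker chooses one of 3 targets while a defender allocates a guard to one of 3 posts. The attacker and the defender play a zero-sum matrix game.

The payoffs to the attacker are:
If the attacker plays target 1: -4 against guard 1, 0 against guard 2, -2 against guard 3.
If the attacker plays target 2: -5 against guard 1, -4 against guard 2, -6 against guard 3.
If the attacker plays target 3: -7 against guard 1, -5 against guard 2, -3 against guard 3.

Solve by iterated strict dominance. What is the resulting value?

-4

Row target 2 is strictly dominated by row target 1 (-4>-5, 0>-4, -2>-6); eliminate target 2.
Row target 3 is strictly dominated by row target 1 (-4>-7, 0>-5, -2>-3); eliminate target 3.
Column guard 2 is strictly dominated by guard 1 for the defender (-4<0); eliminate guard 2.
Column guard 3 is strictly dominated by guard 1 for the defender (-4<-2); eliminate guard 3.
Only (target 1, guard 1) remains, with payoff -4.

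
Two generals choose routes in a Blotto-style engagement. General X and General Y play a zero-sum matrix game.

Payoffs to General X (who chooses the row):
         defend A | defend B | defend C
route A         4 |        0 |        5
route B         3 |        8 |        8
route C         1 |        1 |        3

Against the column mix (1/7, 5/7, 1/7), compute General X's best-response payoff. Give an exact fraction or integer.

route A: (4)·(1/7) + (0)·(5/7) + (5)·(1/7) = 9/7.
route B: (3)·(1/7) + (8)·(5/7) + (8)·(1/7) = 51/7.
route C: (1)·(1/7) + (1)·(5/7) + (3)·(1/7) = 9/7.
The best pure response is route B with expected payoff 51/7.

51/7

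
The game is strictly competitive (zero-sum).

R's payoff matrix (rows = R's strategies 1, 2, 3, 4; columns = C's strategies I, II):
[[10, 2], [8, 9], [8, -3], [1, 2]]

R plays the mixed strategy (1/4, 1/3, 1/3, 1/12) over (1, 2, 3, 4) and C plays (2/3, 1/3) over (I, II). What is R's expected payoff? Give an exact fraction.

37/6

Against (2/3, 1/3), each row's expected payoff is 1: 22/3; 2: 25/3; 3: 13/3; 4: 4/3.
Taking the (1/4, 1/3, 1/3, 1/12)-weighted average: (1/4)·(22/3) + (1/3)·(25/3) + (1/3)·(13/3) + (1/12)·(4/3) = 37/6.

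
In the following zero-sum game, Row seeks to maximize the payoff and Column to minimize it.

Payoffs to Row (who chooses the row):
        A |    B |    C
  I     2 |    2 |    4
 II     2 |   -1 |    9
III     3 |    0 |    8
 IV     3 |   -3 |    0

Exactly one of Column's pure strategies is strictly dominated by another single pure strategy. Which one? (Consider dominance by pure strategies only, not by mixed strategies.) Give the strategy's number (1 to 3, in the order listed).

3

Column prefers columns that give Row less. Compare C with B: 2 < 4, -1 < 9, 0 < 8, -3 < 0.
So B strictly dominates C for Column; C is strictly dominated.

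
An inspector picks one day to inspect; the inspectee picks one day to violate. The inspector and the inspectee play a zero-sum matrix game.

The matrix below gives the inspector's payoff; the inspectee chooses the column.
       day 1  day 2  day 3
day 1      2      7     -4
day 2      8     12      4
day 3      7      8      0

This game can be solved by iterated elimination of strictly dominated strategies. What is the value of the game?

Row day 1 is strictly dominated by row day 2 (8>2, 12>7, 4>-4); eliminate day 1.
Column day 1 is strictly dominated by day 3 for the inspectee (4<8, 0<7); eliminate day 1.
Column day 2 is strictly dominated by day 3 for the inspectee (4<12, 0<8); eliminate day 2.
Row day 3 is strictly dominated by row day 2 (4>0); eliminate day 3.
Only (day 2, day 3) remains, with payoff 4.

4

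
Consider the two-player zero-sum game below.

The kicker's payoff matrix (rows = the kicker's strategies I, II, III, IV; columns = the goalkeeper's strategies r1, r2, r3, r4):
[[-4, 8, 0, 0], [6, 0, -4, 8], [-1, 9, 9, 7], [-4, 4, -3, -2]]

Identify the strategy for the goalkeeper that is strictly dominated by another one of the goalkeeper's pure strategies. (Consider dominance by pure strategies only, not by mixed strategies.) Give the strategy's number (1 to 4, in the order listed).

The goalkeeper prefers columns that give the kicker less. Compare r4 with r1: -4 < 0, 6 < 8, -1 < 7, -4 < -2.
So r1 strictly dominates r4 for the goalkeeper; r4 is strictly dominated.

4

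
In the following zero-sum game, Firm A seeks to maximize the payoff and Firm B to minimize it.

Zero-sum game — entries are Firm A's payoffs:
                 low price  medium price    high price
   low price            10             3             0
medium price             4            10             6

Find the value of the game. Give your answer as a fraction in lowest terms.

5

Column medium price is strictly dominated by high price for Firm B (it gives Firm A more in every row).
The remaining 2×2 game on (low price, medium price) × (low price, high price) has no saddle point. Let Firm A play low price with probability p; indifference gives 10p + 4(1−p) = 6(1−p), so p = 1/6.
Similarly Firm B's optimal q on low price is 1/2, and the value is 10·(1/2) + (0)·(1/2) = 5.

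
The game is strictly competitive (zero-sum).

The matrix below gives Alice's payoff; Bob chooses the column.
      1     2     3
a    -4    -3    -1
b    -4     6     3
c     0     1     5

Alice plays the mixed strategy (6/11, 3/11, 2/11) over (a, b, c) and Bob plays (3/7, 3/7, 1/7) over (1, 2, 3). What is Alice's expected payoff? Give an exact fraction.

Against (3/7, 3/7, 1/7), each row's expected payoff is a: -22/7; b: 9/7; c: 8/7.
Taking the (6/11, 3/11, 2/11)-weighted average: (6/11)·(-22/7) + (3/11)·(9/7) + (2/11)·(8/7) = -89/77.

-89/77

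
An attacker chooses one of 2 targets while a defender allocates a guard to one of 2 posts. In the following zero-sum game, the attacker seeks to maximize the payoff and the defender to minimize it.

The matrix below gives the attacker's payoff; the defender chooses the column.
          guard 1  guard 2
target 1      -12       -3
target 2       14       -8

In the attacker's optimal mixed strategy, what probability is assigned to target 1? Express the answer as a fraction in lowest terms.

22/31

Row minima are -12 and -8, so the attacker's maximin is -8; column maxima are 14 and -3, so the defender's minimax is -3. These differ, so the equilibrium is in mixed strategies.
Let the attacker play target 1 with probability p. The defender is indifferent when −12p + 14(1−p) = −3p − 8(1−p), giving p = 22/31.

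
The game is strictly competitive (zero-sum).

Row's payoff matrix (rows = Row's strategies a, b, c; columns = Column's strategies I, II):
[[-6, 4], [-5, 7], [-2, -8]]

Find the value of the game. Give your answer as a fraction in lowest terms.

Row a is strictly dominated by row b, so Row never plays it.
The remaining 2×2 game on (b, c) × (I, II) has no saddle point. Let Row play b with probability p; indifference gives −5p − 2(1−p) = 7p − 8(1−p), so p = 1/3.
Similarly Column's optimal q on I is 5/6, and the value is -5·(5/6) + (7)·(1/6) = -3.

-3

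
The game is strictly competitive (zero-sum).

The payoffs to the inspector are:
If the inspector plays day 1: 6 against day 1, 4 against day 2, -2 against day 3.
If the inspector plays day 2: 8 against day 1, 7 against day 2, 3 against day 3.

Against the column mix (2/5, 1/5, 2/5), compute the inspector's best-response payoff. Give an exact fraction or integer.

day 1: (6)·(2/5) + (4)·(1/5) + (-2)·(2/5) = 12/5.
day 2: (8)·(2/5) + (7)·(1/5) + (3)·(2/5) = 29/5.
The best pure response is day 2 with expected payoff 29/5.

29/5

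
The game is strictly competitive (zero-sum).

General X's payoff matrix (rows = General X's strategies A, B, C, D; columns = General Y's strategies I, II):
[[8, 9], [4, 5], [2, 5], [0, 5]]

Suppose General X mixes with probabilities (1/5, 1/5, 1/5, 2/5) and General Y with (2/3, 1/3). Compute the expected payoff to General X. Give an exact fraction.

Against (2/3, 1/3), each row's expected payoff is A: 25/3; B: 13/3; C: 3; D: 5/3.
Taking the (1/5, 1/5, 1/5, 2/5)-weighted average: (1/5)·(25/3) + (1/5)·(13/3) + (1/5)·(3) + (2/5)·(5/3) = 19/5.

19/5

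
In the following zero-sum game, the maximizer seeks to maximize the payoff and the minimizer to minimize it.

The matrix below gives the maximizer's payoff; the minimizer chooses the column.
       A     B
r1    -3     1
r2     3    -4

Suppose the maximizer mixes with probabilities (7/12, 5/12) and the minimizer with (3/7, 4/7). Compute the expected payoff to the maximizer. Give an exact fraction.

-5/6

Against (3/7, 4/7), each row's expected payoff is r1: -5/7; r2: -1.
Taking the (7/12, 5/12)-weighted average: (7/12)·(-5/7) + (5/12)·(-1) = -5/6.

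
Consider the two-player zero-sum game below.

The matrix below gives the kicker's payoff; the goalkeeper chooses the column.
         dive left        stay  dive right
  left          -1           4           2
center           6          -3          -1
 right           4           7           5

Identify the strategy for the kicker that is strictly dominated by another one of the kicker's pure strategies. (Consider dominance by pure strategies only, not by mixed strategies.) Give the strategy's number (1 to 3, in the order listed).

Compare left with right: 4 > -1, 7 > 4, 5 > 2.
So right strictly dominates left for the kicker; left is strictly dominated.

1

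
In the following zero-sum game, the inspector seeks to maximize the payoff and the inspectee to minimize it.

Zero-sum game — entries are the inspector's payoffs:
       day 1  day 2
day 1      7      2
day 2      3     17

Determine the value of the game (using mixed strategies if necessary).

113/19

Row minima are 2 and 3, so the inspector's maximin is 3; column maxima are 7 and 17, so the inspectee's minimax is 7. These differ, so the equilibrium is in mixed strategies.
Let the inspector play day 1 with probability p. The inspectee is indifferent when 7p + 3(1−p) = 2p + 17(1−p), giving p = 14/19.
Let the inspectee play day 1 with probability q. The inspector is indifferent when 7q + 2(1−q) = 3q + 17(1−q), giving q = 15/19.
The value is 7·(15/19) + (2)·(4/19) = 113/19.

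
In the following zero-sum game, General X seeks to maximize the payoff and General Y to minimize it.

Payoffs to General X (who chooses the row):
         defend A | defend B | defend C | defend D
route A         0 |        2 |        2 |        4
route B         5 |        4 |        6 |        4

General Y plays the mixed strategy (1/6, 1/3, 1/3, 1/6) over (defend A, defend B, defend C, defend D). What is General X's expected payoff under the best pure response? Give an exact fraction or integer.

route A: (0)·(1/6) + (2)·(1/3) + (2)·(1/3) + (4)·(1/6) = 2.
route B: (5)·(1/6) + (4)·(1/3) + (6)·(1/3) + (4)·(1/6) = 29/6.
The best pure response is route B with expected payoff 29/6.

29/6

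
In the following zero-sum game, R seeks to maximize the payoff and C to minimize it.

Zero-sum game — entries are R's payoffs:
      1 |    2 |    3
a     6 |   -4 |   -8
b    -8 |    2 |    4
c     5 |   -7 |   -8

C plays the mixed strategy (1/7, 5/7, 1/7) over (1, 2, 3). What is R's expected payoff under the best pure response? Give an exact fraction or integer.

6/7

a: (6)·(1/7) + (-4)·(5/7) + (-8)·(1/7) = -22/7.
b: (-8)·(1/7) + (2)·(5/7) + (4)·(1/7) = 6/7.
c: (5)·(1/7) + (-7)·(5/7) + (-8)·(1/7) = -38/7.
The best pure response is b with expected payoff 6/7.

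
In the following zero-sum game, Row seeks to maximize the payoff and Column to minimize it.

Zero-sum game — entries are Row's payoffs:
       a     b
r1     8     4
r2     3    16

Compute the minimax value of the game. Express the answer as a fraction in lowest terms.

Row minima are 4 and 3, so Row's maximin is 4; column maxima are 8 and 16, so Column's minimax is 8. These differ, so the equilibrium is in mixed strategies.
Let Row play r1 with probability p. Column is indifferent when 8p + 3(1−p) = 4p + 16(1−p), giving p = 13/17.
Let Column play a with probability q. Row is indifferent when 8q + 4(1−q) = 3q + 16(1−q), giving q = 12/17.
The value is 8·(12/17) + (4)·(5/17) = 116/17.

116/17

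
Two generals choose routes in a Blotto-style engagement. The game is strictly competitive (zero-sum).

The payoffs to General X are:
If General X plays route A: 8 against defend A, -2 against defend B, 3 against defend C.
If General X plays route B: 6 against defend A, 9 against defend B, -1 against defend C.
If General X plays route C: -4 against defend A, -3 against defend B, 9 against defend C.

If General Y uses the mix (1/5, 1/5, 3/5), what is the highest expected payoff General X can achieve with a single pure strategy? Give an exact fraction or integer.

route A: (8)·(1/5) + (-2)·(1/5) + (3)·(3/5) = 3.
route B: (6)·(1/5) + (9)·(1/5) + (-1)·(3/5) = 12/5.
route C: (-4)·(1/5) + (-3)·(1/5) + (9)·(3/5) = 4.
The best pure response is route C with expected payoff 4.

4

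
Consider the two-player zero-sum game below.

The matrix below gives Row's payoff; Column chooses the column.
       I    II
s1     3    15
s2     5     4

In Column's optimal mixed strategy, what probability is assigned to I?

11/13

Row minima are 3 and 4, so Row's maximin is 4; column maxima are 5 and 15, so Column's minimax is 5. These differ, so the equilibrium is in mixed strategies.
Let Column play I with probability q. Row is indifferent when 3q + 15(1−q) = 5q + 4(1−q), giving q = 11/13.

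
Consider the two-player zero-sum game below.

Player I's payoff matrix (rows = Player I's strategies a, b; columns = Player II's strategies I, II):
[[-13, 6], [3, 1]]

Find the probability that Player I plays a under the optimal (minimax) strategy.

2/21

Row minima are -13 and 1, so Player I's maximin is 1; column maxima are 3 and 6, so Player II's minimax is 3. These differ, so the equilibrium is in mixed strategies.
Let Player I play a with probability p. Player II is indifferent when −13p + 3(1−p) = 6p + (1−p), giving p = 2/21.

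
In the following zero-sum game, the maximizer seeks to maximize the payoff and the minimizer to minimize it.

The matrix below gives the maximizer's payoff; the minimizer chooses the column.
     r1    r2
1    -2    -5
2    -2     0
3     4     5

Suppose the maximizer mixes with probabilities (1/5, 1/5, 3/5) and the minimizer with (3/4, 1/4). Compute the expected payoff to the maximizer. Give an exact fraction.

17/10

Against (3/4, 1/4), each row's expected payoff is 1: -11/4; 2: -3/2; 3: 17/4.
Taking the (1/5, 1/5, 3/5)-weighted average: (1/5)·(-11/4) + (1/5)·(-3/2) + (3/5)·(17/4) = 17/10.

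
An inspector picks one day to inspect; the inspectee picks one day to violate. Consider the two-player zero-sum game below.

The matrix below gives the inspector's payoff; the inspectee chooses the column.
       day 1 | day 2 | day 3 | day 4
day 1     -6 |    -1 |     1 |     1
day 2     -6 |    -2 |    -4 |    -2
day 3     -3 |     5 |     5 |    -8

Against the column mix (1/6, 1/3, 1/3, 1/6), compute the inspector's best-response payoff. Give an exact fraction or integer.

day 1: (-6)·(1/6) + (-1)·(1/3) + (1)·(1/3) + (1)·(1/6) = -5/6.
day 2: (-6)·(1/6) + (-2)·(1/3) + (-4)·(1/3) + (-2)·(1/6) = -10/3.
day 3: (-3)·(1/6) + (5)·(1/3) + (5)·(1/3) + (-8)·(1/6) = 3/2.
The best pure response is day 3 with expected payoff 3/2.

3/2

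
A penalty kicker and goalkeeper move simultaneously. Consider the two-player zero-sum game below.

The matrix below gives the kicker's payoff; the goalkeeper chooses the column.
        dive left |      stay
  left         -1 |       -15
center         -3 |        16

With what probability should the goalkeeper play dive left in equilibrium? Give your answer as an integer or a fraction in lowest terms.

Row minima are -15 and -3, so the kicker's maximin is -3; column maxima are -1 and 16, so the goalkeeper's minimax is -1. These differ, so the equilibrium is in mixed strategies.
Let the goalkeeper play dive left with probability q. The kicker is indifferent when −q − 15(1−q) = −3q + 16(1−q), giving q = 31/33.

31/33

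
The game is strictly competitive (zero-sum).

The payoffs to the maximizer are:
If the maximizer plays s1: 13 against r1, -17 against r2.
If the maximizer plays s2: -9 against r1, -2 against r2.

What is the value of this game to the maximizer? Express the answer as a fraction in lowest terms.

Row minima are -17 and -9, so the maximizer's maximin is -9; column maxima are 13 and -2, so the minimizer's minimax is -2. These differ, so the equilibrium is in mixed strategies.
Let the maximizer play s1 with probability p. The minimizer is indifferent when 13p − 9(1−p) = −17p − 2(1−p), giving p = 7/37.
Let the minimizer play r1 with probability q. The maximizer is indifferent when 13q − 17(1−q) = −9q − 2(1−q), giving q = 15/37.
The value is 13·(15/37) + (-17)·(22/37) = -179/37.

-179/37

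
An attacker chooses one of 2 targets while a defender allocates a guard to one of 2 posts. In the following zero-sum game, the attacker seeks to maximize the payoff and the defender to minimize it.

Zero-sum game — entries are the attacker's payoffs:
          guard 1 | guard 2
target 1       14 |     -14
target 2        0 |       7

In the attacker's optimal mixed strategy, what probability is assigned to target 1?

1/5

Row minima are -14 and 0, so the attacker's maximin is 0; column maxima are 14 and 7, so the defender's minimax is 7. These differ, so the equilibrium is in mixed strategies.
Let the attacker play target 1 with probability p. The defender is indifferent when 14p = −14p + 7(1−p), giving p = 1/5.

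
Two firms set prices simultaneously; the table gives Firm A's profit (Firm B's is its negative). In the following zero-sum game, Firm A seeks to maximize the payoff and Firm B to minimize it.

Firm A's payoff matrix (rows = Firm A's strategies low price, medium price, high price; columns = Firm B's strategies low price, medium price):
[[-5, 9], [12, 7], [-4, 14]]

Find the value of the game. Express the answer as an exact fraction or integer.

196/23

Row low price is strictly dominated by row high price, so Firm A never plays it.
The remaining 2×2 game on (medium price, high price) × (low price, medium price) has no saddle point. Let Firm A play medium price with probability p; indifference gives 12p − 4(1−p) = 7p + 14(1−p), so p = 18/23.
Similarly Firm B's optimal q on low price is 7/23, and the value is 12·(7/23) + (7)·(16/23) = 196/23.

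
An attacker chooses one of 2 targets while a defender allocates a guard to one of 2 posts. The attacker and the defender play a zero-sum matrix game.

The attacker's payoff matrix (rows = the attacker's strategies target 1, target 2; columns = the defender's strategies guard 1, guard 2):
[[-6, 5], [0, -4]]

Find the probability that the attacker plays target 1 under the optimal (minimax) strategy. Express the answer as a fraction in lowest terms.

4/15

Row minima are -6 and -4, so the attacker's maximin is -4; column maxima are 0 and 5, so the defender's minimax is 0. These differ, so the equilibrium is in mixed strategies.
Let the attacker play target 1 with probability p. The defender is indifferent when −6p = 5p − 4(1−p), giving p = 4/15.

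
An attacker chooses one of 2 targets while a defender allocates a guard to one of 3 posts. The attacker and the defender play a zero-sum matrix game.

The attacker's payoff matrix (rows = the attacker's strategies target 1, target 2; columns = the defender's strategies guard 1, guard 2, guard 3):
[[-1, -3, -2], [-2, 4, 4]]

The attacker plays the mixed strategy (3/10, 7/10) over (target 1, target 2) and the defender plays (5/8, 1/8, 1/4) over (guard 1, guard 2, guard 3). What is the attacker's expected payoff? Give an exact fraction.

-11/40

Against (5/8, 1/8, 1/4), each row's expected payoff is target 1: -3/2; target 2: 1/4.
Taking the (3/10, 7/10)-weighted average: (3/10)·(-3/2) + (7/10)·(1/4) = -11/40.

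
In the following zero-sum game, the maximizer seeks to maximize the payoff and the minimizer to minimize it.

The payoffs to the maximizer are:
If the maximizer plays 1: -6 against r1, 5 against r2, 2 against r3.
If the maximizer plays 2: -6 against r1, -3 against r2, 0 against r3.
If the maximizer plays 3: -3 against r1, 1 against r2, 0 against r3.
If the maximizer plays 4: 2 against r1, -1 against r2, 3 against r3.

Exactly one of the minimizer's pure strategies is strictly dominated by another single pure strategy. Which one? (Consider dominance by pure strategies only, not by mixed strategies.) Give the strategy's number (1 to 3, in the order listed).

The minimizer prefers columns that give the maximizer less. Compare r3 with r1: -6 < 2, -6 < 0, -3 < 0, 2 < 3.
So r1 strictly dominates r3 for the minimizer; r3 is strictly dominated.

3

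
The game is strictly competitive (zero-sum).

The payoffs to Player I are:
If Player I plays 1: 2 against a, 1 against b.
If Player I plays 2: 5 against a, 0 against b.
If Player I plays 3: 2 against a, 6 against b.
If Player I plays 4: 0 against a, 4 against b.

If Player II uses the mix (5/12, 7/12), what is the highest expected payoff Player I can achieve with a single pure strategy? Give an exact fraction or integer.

13/3

1: (2)·(5/12) + (1)·(7/12) = 17/12.
2: (5)·(5/12) + (0)·(7/12) = 25/12.
3: (2)·(5/12) + (6)·(7/12) = 13/3.
4: (0)·(5/12) + (4)·(7/12) = 7/3.
The best pure response is 3 with expected payoff 13/3.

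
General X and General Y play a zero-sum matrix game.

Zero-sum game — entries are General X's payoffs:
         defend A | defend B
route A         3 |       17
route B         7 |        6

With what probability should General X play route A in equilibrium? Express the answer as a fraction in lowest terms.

Row minima are 3 and 6, so General X's maximin is 6; column maxima are 7 and 17, so General Y's minimax is 7. These differ, so the equilibrium is in mixed strategies.
Let General X play route A with probability p. General Y is indifferent when 3p + 7(1−p) = 17p + 6(1−p), giving p = 1/15.

1/15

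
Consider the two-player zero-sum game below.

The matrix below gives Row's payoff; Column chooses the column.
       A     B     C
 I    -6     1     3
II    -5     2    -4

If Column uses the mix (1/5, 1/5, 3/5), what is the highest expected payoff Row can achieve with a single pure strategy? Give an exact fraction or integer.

I: (-6)·(1/5) + (1)·(1/5) + (3)·(3/5) = 4/5.
II: (-5)·(1/5) + (2)·(1/5) + (-4)·(3/5) = -3.
The best pure response is I with expected payoff 4/5.

4/5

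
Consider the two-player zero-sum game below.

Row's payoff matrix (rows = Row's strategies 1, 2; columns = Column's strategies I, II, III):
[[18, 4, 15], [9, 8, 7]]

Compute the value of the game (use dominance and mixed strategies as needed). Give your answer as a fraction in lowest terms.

23/3

Column I is strictly dominated by III for Column (it gives Row more in every row).
The remaining 2×2 game on (1, 2) × (II, III) has no saddle point. Let Row play 1 with probability p; indifference gives 4p + 8(1−p) = 15p + 7(1−p), so p = 1/12.
Similarly Column's optimal q on II is 2/3, and the value is 4·(2/3) + (15)·(1/3) = 23/3.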